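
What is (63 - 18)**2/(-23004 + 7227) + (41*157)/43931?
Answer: 1399586/77011043 ≈ 0.018174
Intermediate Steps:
(63 - 18)**2/(-23004 + 7227) + (41*157)/43931 = 45**2/(-15777) + 6437*(1/43931) = 2025*(-1/15777) + 6437/43931 = -225/1753 + 6437/43931 = 1399586/77011043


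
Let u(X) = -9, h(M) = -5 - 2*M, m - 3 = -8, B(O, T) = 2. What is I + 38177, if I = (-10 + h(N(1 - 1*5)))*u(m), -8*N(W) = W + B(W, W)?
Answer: 76633/2 ≈ 38317.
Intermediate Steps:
m = -5 (m = 3 - 8 = -5)
N(W) = -¼ - W/8 (N(W) = -(W + 2)/8 = -(2 + W)/8 = -¼ - W/8)
I = 279/2 (I = (-10 + (-5 - 2*(-¼ - (1 - 1*5)/8)))*(-9) = (-10 + (-5 - 2*(-¼ - (1 - 5)/8)))*(-9) = (-10 + (-5 - 2*(-¼ - ⅛*(-4))))*(-9) = (-10 + (-5 - 2*(-¼ + ½)))*(-9) = (-10 + (-5 - 2*¼))*(-9) = (-10 + (-5 - ½))*(-9) = (-10 - 11/2)*(-9) = -31/2*(-9) = 279/2 ≈ 139.50)
I + 38177 = 279/2 + 38177 = 76633/2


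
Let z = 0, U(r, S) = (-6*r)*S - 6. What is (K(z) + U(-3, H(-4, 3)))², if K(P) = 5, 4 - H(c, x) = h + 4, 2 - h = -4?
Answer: 11881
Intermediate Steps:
h = 6 (h = 2 - 1*(-4) = 2 + 4 = 6)
H(c, x) = -6 (H(c, x) = 4 - (6 + 4) = 4 - 1*10 = 4 - 10 = -6)
U(r, S) = -6 - 6*S*r (U(r, S) = -6*S*r - 6 = -6 - 6*S*r)
(K(z) + U(-3, H(-4, 3)))² = (5 + (-6 - 6*(-6)*(-3)))² = (5 + (-6 - 108))² = (5 - 114)² = (-109)² = 11881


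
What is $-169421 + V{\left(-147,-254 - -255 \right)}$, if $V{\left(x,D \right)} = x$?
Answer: $-169568$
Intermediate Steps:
$-169421 + V{\left(-147,-254 - -255 \right)} = -169421 - 147 = -169568$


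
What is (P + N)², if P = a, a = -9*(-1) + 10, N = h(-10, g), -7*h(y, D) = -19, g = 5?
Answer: 23104/49 ≈ 471.51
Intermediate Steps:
h(y, D) = 19/7 (h(y, D) = -⅐*(-19) = 19/7)
N = 19/7 ≈ 2.7143
a = 19 (a = 9 + 10 = 19)
P = 19
(P + N)² = (19 + 19/7)² = (152/7)² = 23104/49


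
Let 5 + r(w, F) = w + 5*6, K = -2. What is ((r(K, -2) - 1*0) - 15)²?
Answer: 64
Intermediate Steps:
r(w, F) = 25 + w (r(w, F) = -5 + (w + 5*6) = -5 + (w + 30) = -5 + (30 + w) = 25 + w)
((r(K, -2) - 1*0) - 15)² = (((25 - 2) - 1*0) - 15)² = ((23 + 0) - 15)² = (23 - 15)² = 8² = 64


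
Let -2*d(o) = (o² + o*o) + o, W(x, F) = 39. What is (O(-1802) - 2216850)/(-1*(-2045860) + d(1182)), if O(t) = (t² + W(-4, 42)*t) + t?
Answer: 958274/648145 ≈ 1.4785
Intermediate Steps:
O(t) = t² + 40*t (O(t) = (t² + 39*t) + t = t² + 40*t)
d(o) = -o² - o/2 (d(o) = -((o² + o*o) + o)/2 = -((o² + o²) + o)/2 = -(2*o² + o)/2 = -(o + 2*o²)/2 = -o² - o/2)
(O(-1802) - 2216850)/(-1*(-2045860) + d(1182)) = (-1802*(40 - 1802) - 2216850)/(-1*(-2045860) - 1*1182*(½ + 1182)) = (-1802*(-1762) - 2216850)/(2045860 - 1*1182*2365/2) = (3175124 - 2216850)/(2045860 - 1397715) = 958274/648145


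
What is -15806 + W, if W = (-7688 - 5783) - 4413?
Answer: -33690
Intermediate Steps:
W = -17884 (W = -13471 - 4413 = -17884)
-15806 + W = -15806 - 17884 = -33690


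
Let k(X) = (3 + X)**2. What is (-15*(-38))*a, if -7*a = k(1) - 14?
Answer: -1140/7 ≈ -162.86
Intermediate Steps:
a = -2/7 (a = -((3 + 1)**2 - 14)/7 = -(4**2 - 14)/7 = -(16 - 14)/7 = -1/7*2 = -2/7 ≈ -0.28571)
(-15*(-38))*a = -15*(-38)*(-2/7) = 570*(-2/7) = -1140/7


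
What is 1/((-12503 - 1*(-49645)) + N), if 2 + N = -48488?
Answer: -1/11348 ≈ -8.8121e-5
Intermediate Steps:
N = -48490 (N = -2 - 48488 = -48490)
1/((-12503 - 1*(-49645)) + N) = 1/((-12503 - 1*(-49645)) - 48490) = 1/((-12503 + 49645) - 48490) = 1/(37142 - 48490) = 1/(-11348) = -1/11348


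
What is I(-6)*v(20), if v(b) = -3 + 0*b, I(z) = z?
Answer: 18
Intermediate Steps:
v(b) = -3 (v(b) = -3 + 0 = -3)
I(-6)*v(20) = -6*(-3) = 18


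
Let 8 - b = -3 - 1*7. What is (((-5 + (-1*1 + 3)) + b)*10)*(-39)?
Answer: -5850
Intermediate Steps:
b = 18 (b = 8 - (-3 - 1*7) = 8 - (-3 - 7) = 8 - 1*(-10) = 8 + 10 = 18)
(((-5 + (-1*1 + 3)) + b)*10)*(-39) = (((-5 + (-1*1 + 3)) + 18)*10)*(-39) = (((-5 + (-1 + 3)) + 18)*10)*(-39) = (((-5 + 2) + 18)*10)*(-39) = ((-3 + 18)*10)*(-39) = (15*10)*(-39) = 150*(-39) = -5850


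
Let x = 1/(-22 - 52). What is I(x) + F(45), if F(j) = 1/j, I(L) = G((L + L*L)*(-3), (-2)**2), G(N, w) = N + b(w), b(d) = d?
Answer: 1001011/246420 ≈ 4.0622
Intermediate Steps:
x = -1/74 (x = 1/(-74) = -1/74 ≈ -0.013514)
G(N, w) = N + w
I(L) = 4 - 3*L - 3*L**2 (I(L) = (L + L*L)*(-3) + (-2)**2 = (L + L**2)*(-3) + 4 = (-3*L - 3*L**2) + 4 = 4 - 3*L - 3*L**2)
I(x) + F(45) = (4 - 3*(-1/74)*(1 - 1/74)) + 1/45 = (4 - 3*(-1/74)*73/74) + 1/45 = (4 + 219/5476) + 1/45 = 22123/5476 + 1/45 = 1001011/246420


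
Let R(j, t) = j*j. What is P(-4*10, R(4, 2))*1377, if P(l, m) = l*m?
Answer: -881280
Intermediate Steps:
R(j, t) = j²
P(-4*10, R(4, 2))*1377 = (-4*10*4²)*1377 = -40*16*1377 = -640*1377 = -881280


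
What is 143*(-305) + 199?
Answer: -43416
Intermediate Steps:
143*(-305) + 199 = -43615 + 199 = -43416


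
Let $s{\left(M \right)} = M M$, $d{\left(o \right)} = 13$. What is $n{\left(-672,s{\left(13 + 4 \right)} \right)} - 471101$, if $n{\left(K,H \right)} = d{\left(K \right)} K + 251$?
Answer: $-479586$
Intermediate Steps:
$s{\left(M \right)} = M^{2}$
$n{\left(K,H \right)} = 251 + 13 K$ ($n{\left(K,H \right)} = 13 K + 251 = 251 + 13 K$)
$n{\left(-672,s{\left(13 + 4 \right)} \right)} - 471101 = \left(251 + 13 \left(-672\right)\right) - 471101 = \left(251 - 8736\right) - 471101 = -8485 - 471101 = -479586$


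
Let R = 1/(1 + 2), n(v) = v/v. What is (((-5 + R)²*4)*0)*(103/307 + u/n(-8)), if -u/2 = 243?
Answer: 0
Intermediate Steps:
u = -486 (u = -2*243 = -486)
n(v) = 1
R = ⅓ (R = 1/3 = ⅓ ≈ 0.33333)
(((-5 + R)²*4)*0)*(103/307 + u/n(-8)) = (((-5 + ⅓)²*4)*0)*(103/307 - 486/1) = (((-14/3)²*4)*0)*(103*(1/307) - 486*1) = (((196/9)*4)*0)*(103/307 - 486) = ((784/9)*0)*(-149099/307) = 0*(-149099/307) = 0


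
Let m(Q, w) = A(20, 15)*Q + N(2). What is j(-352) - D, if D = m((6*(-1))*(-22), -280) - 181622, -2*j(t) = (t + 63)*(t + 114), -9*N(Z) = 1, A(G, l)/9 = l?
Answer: 1164700/9 ≈ 1.2941e+5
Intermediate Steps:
A(G, l) = 9*l
N(Z) = -1/9 (N(Z) = -1/9*1 = -1/9)
j(t) = -(63 + t)*(114 + t)/2 (j(t) = -(t + 63)*(t + 114)/2 = -(63 + t)*(114 + t)/2)
m(Q, w) = -1/9 + 135*Q (m(Q, w) = (9*15)*Q - 1/9 = 135*Q - 1/9 = -1/9 + 135*Q)
D = -1474219/9 (D = (-1/9 + 135*((6*(-1))*(-22))) - 181622 = (-1/9 + 135*(-6*(-22))) - 181622 = (-1/9 + 135*132) - 181622 = (-1/9 + 17820) - 181622 = 160379/9 - 181622 = -1474219/9 ≈ -1.6380e+5)
j(-352) - D = (-3591 - 177/2*(-352) - 1/2*(-352)**2) - 1*(-1474219/9) = (-3591 + 31152 - 1/2*123904) + 1474219/9 = (-3591 + 31152 - 61952) + 1474219/9 = -34391 + 1474219/9 = 1164700/9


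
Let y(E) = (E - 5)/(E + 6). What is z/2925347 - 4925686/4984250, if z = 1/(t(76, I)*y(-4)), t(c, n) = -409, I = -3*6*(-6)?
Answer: -26520391669394551/26835706174332375 ≈ -0.98825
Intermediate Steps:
I = 108 (I = -18*(-6) = 108)
y(E) = (-5 + E)/(6 + E)
z = 2/3681 (z = 1/(-409*(-5 - 4)/(6 - 4)) = 1/(-409*(-9)/2) = 1/(-409*(-9/2)) = 1/(3681/2) = 2/3681 ≈ 0.00054333)
z/2925347 - 4925686/4984250 = (2/3681)/2925347 - 4925686/4984250 = (2/3681)*(1/2925347) - 4925686*1/4984250 = 2/10768202307 - 2462843/2492125 = -26520391669394551/26835706174332375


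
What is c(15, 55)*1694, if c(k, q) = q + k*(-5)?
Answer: -33880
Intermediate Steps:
c(k, q) = q - 5*k
c(15, 55)*1694 = (55 - 5*15)*1694 = (55 - 75)*1694 = -20*1694 = -33880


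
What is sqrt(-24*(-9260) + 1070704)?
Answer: 4*sqrt(80809) ≈ 1137.1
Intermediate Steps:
sqrt(-24*(-9260) + 1070704) = sqrt(222240 + 1070704) = sqrt(1292944) = 4*sqrt(80809)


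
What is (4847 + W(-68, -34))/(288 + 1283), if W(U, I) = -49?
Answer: 4798/1571 ≈ 3.0541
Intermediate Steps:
(4847 + W(-68, -34))/(288 + 1283) = (4847 - 49)/(288 + 1283) = 4798/1571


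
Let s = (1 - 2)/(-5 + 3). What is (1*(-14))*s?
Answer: -7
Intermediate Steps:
s = ½ (s = -1/(-2) = -1*(-½) = ½ ≈ 0.50000)
(1*(-14))*s = (1*(-14))*(½) = -14*½ = -7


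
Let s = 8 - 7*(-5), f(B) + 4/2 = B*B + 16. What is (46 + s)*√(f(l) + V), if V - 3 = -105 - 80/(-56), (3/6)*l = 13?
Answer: 89*√28882/7 ≈ 2160.8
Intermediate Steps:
l = 26 (l = 2*13 = 26)
f(B) = 14 + B² (f(B) = -2 + (B*B + 16) = -2 + (B² + 16) = -2 + (16 + B²) = 14 + B²)
V = -704/7 (V = 3 + (-105 - 80/(-56)) = 3 + (-105 - 80*(-1)/56) = 3 + (-105 - 1*(-10/7)) = 3 + (-105 + 10/7) = 3 - 725/7 = -704/7 ≈ -100.57)
s = 43 (s = 8 + 35 = 43)
(46 + s)*√(f(l) + V) = (46 + 43)*√((14 + 26²) - 704/7) = 89*√((14 + 676) - 704/7) = 89*√(690 - 704/7) = 89*√(4126/7) = 89*(√28882/7) = 89*√28882/7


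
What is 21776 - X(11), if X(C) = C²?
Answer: 21655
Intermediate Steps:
21776 - X(11) = 21776 - 1*11² = 21776 - 1*121 = 21776 - 121 = 21655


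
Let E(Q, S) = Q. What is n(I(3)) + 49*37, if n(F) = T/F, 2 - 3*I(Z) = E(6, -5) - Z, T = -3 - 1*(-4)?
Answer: 1810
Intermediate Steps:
T = 1 (T = -3 + 4 = 1)
I(Z) = -4/3 + Z/3 (I(Z) = ⅔ - (6 - Z)/3 = ⅔ + (-2 + Z/3) = -4/3 + Z/3)
n(F) = 1/F
n(I(3)) + 49*37 = 1/(-4/3 + (⅓)*3) + 49*37 = 1/(-4/3 + 1) + 1813 = 1/(-⅓) + 1813 = -3 + 1813 = 1810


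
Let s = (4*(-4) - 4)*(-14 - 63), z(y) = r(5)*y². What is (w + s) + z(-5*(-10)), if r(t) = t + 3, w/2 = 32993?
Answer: 87526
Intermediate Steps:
w = 65986 (w = 2*32993 = 65986)
r(t) = 3 + t
z(y) = 8*y² (z(y) = (3 + 5)*y² = 8*y²)
s = 1540 (s = (-16 - 4)*(-77) = -20*(-77) = 1540)
(w + s) + z(-5*(-10)) = (65986 + 1540) + 8*(-5*(-10))² = 67526 + 8*50² = 67526 + 8*2500 = 67526 + 20000 = 87526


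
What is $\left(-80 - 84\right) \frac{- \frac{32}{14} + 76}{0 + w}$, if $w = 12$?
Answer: $- \frac{7052}{7} \approx -1007.4$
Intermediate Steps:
$\left(-80 - 84\right) \frac{- \frac{32}{14} + 76}{0 + w} = \left(-80 - 84\right) \frac{- \frac{32}{14} + 76}{0 + 12} = \left(-80 - 84\right) \frac{\left(-32\right) \frac{1}{14} + 76}{12} = - 164 \left(- \frac{16}{7} + 76\right) \frac{1}{12} = - 164 \cdot \frac{516}{7} \cdot \frac{1}{12} = \left(-164\right) \frac{43}{7} = - \frac{7052}{7}$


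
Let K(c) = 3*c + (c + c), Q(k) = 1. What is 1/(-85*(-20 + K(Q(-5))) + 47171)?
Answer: 1/48446 ≈ 2.0642e-5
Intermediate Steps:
K(c) = 5*c (K(c) = 3*c + 2*c = 5*c)
1/(-85*(-20 + K(Q(-5))) + 47171) = 1/(-85*(-20 + 5*1) + 47171) = 1/(-85*(-20 + 5) + 47171) = 1/(-85*(-15) + 47171) = 1/(1275 + 47171) = 1/48446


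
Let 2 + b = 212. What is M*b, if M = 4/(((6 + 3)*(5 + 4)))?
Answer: 280/27 ≈ 10.370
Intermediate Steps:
b = 210 (b = -2 + 212 = 210)
M = 4/81 (M = 4/((9*9)) = 4/81 ≈ 0.049383)
M*b = (4/81)*210 = 280/27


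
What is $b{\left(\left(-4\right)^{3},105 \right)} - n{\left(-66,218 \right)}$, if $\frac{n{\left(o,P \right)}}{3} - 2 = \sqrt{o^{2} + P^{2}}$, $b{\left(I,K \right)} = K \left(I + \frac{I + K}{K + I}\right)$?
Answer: $-6621 - 6 \sqrt{12970} \approx -7304.3$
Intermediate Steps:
$b{\left(I,K \right)} = K \left(1 + I\right)$ ($b{\left(I,K \right)} = K \left(I + \frac{I + K}{I + K}\right) = K \left(I + 1\right) = K \left(1 + I\right)$)
$n{\left(o,P \right)} = 6 + 3 \sqrt{P^{2} + o^{2}}$ ($n{\left(o,P \right)} = 6 + 3 \sqrt{o^{2} + P^{2}} = 6 + 3 \sqrt{P^{2} + o^{2}}$)
$b{\left(\left(-4\right)^{3},105 \right)} - n{\left(-66,218 \right)} = 105 \left(1 + \left(-4\right)^{3}\right) - \left(6 + 3 \sqrt{218^{2} + \left(-66\right)^{2}}\right) = 105 \left(1 - 64\right) - \left(6 + 3 \sqrt{47524 + 4356}\right) = 105 \left(-63\right) - \left(6 + 3 \sqrt{51880}\right) = -6615 - \left(6 + 3 \cdot 2 \sqrt{12970}\right) = -6615 - \left(6 + 6 \sqrt{12970}\right) = -6621 - 6 \sqrt{12970}$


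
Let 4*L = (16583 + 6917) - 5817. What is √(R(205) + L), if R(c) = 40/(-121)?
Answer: √2139483/22 ≈ 66.486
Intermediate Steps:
R(c) = -40/121 (R(c) = 40*(-1/121) = -40/121)
L = 17683/4 (L = ((16583 + 6917) - 5817)/4 = (23500 - 5817)/4 = (¼)*17683 = 17683/4 ≈ 4420.8)
√(R(205) + L) = √(-40/121 + 17683/4) = √(2139483/484) = √2139483/22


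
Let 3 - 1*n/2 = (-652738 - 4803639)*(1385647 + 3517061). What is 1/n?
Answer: 1/53502046337838 ≈ 1.8691e-14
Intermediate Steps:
n = 53502046337838 (n = 6 - 2*(-652738 - 4803639)*(1385647 + 3517061) = 6 - (-10912754)*4902708 = 6 - 2*(-26751023168916) = 6 + 53502046337832 = 53502046337838)
1/n = 1/53502046337838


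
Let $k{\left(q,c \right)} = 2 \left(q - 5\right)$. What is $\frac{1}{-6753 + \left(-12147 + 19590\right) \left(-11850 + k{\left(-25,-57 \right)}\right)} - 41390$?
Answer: $- \frac{3669342827371}{88652883} \approx -41390.0$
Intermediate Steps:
$k{\left(q,c \right)} = -10 + 2 q$ ($k{\left(q,c \right)} = 2 \left(-5 + q\right) = -10 + 2 q$)
$\frac{1}{-6753 + \left(-12147 + 19590\right) \left(-11850 + k{\left(-25,-57 \right)}\right)} - 41390 = \frac{1}{-6753 + \left(-12147 + 19590\right) \left(-11850 + \left(-10 + 2 \left(-25\right)\right)\right)} - 41390 = \frac{1}{-6753 + 7443 \left(-11850 - 60\right)} - 41390 = \frac{1}{-6753 + 7443 \left(-11910\right)} - 41390 = \frac{1}{-6753 - 88646130} - 41390 = \frac{1}{-88652883} - 41390 = - \frac{1}{88652883} - 41390 = - \frac{3669342827371}{88652883}$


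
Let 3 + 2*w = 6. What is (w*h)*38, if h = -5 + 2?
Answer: -171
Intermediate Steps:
w = 3/2 (w = -3/2 + (1/2)*6 = -3/2 + 3 = 3/2 ≈ 1.5000)
h = -3
(w*h)*38 = ((3/2)*(-3))*38 = -9/2*38 = -171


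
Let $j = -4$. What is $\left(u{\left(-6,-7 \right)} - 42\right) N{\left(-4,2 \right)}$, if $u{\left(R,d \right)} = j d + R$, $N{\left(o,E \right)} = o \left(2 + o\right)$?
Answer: $-160$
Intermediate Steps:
$u{\left(R,d \right)} = R - 4 d$ ($u{\left(R,d \right)} = - 4 d + R = R - 4 d$)
$\left(u{\left(-6,-7 \right)} - 42\right) N{\left(-4,2 \right)} = \left(\left(-6 - -28\right) - 42\right) \left(- 4 \left(2 - 4\right)\right) = \left(\left(-6 + 28\right) - 42\right) \left(\left(-4\right) \left(-2\right)\right) = \left(22 - 42\right) 8 = \left(-20\right) 8 = -160$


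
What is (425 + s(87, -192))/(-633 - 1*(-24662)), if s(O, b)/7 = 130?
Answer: 1335/24029 ≈ 0.055558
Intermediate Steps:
s(O, b) = 910 (s(O, b) = 7*130 = 910)
(425 + s(87, -192))/(-633 - 1*(-24662)) = (425 + 910)/(-633 - 1*(-24662)) = 1335/(-633 + 24662) = 1335/24029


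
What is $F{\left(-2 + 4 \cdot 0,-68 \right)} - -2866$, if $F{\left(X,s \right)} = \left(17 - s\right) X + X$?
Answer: $2694$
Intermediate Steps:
$F{\left(X,s \right)} = X + X \left(17 - s\right)$ ($F{\left(X,s \right)} = X \left(17 - s\right) + X = X + X \left(17 - s\right)$)
$F{\left(-2 + 4 \cdot 0,-68 \right)} - -2866 = \left(-2 + 4 \cdot 0\right) \left(18 - -68\right) - -2866 = \left(-2 + 0\right) \left(18 + 68\right) + 2866 = \left(-2\right) 86 + 2866 = -172 + 2866 = 2694$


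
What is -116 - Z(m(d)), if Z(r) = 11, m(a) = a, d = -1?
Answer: -127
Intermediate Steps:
-116 - Z(m(d)) = -116 - 1*11 = -116 - 11 = -127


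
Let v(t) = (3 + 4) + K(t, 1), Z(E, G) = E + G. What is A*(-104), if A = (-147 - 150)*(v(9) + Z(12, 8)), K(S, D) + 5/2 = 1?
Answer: 787644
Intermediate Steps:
K(S, D) = -3/2 (K(S, D) = -5/2 + 1 = -3/2)
v(t) = 11/2 (v(t) = (3 + 4) - 3/2 = 7 - 3/2 = 11/2)
A = -15147/2 (A = (-147 - 150)*(11/2 + (12 + 8)) = -297*(11/2 + 20) = -297*51/2 = -15147/2 ≈ -7573.5)
A*(-104) = -15147/2*(-104) = 787644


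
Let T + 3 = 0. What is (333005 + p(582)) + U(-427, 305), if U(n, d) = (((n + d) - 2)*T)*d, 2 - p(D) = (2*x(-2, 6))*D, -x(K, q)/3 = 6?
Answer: 467419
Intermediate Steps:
x(K, q) = -18 (x(K, q) = -3*6 = -18)
T = -3 (T = -3 + 0 = -3)
p(D) = 2 + 36*D (p(D) = 2 - 2*(-18)*D = 2 - (-36)*D = 2 + 36*D)
U(n, d) = d*(6 - 3*d - 3*n) (U(n, d) = (((n + d) - 2)*(-3))*d = (((d + n) - 2)*(-3))*d = ((-2 + d + n)*(-3))*d = (6 - 3*d - 3*n)*d = d*(6 - 3*d - 3*n))
(333005 + p(582)) + U(-427, 305) = (333005 + (2 + 36*582)) + 3*305*(2 - 1*305 - 1*(-427)) = (333005 + (2 + 20952)) + 3*305*(2 - 305 + 427) = (333005 + 20954) + 3*305*124 = 353959 + 113460 = 467419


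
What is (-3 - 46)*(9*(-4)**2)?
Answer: -7056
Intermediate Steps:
(-3 - 46)*(9*(-4)**2) = -441*16 = -49*144 = -7056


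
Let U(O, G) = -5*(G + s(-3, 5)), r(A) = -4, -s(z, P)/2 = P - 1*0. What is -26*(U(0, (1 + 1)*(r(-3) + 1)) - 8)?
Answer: -1872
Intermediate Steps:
s(z, P) = -2*P (s(z, P) = -2*(P - 1*0) = -2*(P + 0) = -2*P)
U(O, G) = 50 - 5*G (U(O, G) = -5*(G - 2*5) = -5*(G - 10) = -5*(-10 + G) = 50 - 5*G)
-26*(U(0, (1 + 1)*(r(-3) + 1)) - 8) = -26*((50 - 5*(1 + 1)*(-4 + 1)) - 8) = -26*((50 - 10*(-3)) - 8) = -26*((50 - 5*(-6)) - 8) = -26*((50 + 30) - 8) = -26*(80 - 8) = -26*72 = -1872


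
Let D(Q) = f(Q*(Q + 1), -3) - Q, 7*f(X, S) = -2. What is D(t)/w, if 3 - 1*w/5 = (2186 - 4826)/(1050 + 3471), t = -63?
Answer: 60143/17185 ≈ 3.4997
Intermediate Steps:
f(X, S) = -2/7 (f(X, S) = (1/7)*(-2) = -2/7)
w = 2455/137 (w = 15 - 5*(2186 - 4826)/(1050 + 3471) = 15 - (-13200)/4521 = 15 - 5*(-80/137) = 15 + 400/137 = 2455/137 ≈ 17.920)
D(Q) = -2/7 - Q
D(t)/w = (-2/7 - 1*(-63))/(2455/137) = (-2/7 + 63)*(137/2455) = (439/7)*(137/2455) = 60143/17185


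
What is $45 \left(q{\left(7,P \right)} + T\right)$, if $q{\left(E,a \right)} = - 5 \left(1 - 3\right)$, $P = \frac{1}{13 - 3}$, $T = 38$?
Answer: $2160$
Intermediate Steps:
$P = \frac{1}{10} \approx 0.1$
$q{\left(E,a \right)} = 10$ ($q{\left(E,a \right)} = \left(-5\right) \left(-2\right) = 10$)
$45 \left(q{\left(7,P \right)} + T\right) = 45 \left(10 + 38\right) = 45 \cdot 48 = 2160$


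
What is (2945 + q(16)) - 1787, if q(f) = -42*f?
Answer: 486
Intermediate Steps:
(2945 + q(16)) - 1787 = (2945 - 42*16) - 1787 = (2945 - 672) - 1787 = 2273 - 1787 = 486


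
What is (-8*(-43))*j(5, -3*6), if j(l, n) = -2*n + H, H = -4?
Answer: 11008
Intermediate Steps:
j(l, n) = -4 - 2*n (j(l, n) = -2*n - 4 = -4 - 2*n)
(-8*(-43))*j(5, -3*6) = (-8*(-43))*(-4 - (-6)*6) = 344*(-4 - 2*(-18)) = 344*(-4 + 36) = 344*32 = 11008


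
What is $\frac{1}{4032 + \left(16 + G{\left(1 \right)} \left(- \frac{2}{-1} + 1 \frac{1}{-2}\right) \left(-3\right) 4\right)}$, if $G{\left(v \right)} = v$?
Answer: $\frac{1}{4030} \approx 0.00024814$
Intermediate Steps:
$\frac{1}{4032 + \left(16 + G{\left(1 \right)} \left(- \frac{2}{-1} + 1 \frac{1}{-2}\right) \left(-3\right) 4\right)} = \frac{1}{4032 + \left(16 + 1 \left(- \frac{2}{-1} + 1 \frac{1}{-2}\right) \left(-3\right) 4\right)} = \frac{1}{4032 + \left(16 + 1 \left(\left(-2\right) \left(-1\right) + 1 \left(- \frac{1}{2}\right)\right) \left(-3\right) 4\right)} = \frac{1}{4032 + \left(16 + 1 \left(2 - \frac{1}{2}\right) \left(-3\right) 4\right)} = \frac{1}{4032 + \left(16 + 1 \cdot \frac{3}{2} \left(-3\right) 4\right)} = \frac{1}{4032 + \left(16 + 1 \left(\left(- \frac{9}{2}\right) 4\right)\right)} = \frac{1}{4032 + \left(16 + 1 \left(-18\right)\right)} = \frac{1}{4032 + \left(16 - 18\right)} = \frac{1}{4032 - 2} = \frac{1}{4030}$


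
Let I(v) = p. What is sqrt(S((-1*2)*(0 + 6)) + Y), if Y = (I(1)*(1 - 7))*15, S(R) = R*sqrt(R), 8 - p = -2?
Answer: 2*sqrt(-225 - 6*I*sqrt(3)) ≈ 0.69264 - 30.008*I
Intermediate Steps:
p = 10 (p = 8 - 1*(-2) = 8 + 2 = 10)
I(v) = 10
S(R) = R**(3/2)
Y = -900 (Y = (10*(1 - 7))*15 = (10*(-6))*15 = -60*15 = -900)
sqrt(S((-1*2)*(0 + 6)) + Y) = sqrt(((-1*2)*(0 + 6))**(3/2) - 900) = sqrt((-2*6)**(3/2) - 900) = sqrt((-12)**(3/2) - 900) = sqrt(-24*I*sqrt(3) - 900) = sqrt(-900 - 24*I*sqrt(3))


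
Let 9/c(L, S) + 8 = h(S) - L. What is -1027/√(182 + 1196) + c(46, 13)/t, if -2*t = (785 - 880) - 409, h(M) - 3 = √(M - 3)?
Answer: -51/72548 - 79*√1378/106 - √10/72548 ≈ -27.667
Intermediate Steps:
h(M) = 3 + √(-3 + M) (h(M) = 3 + √(M - 3) = 3 + √(-3 + M))
t = 252 (t = -((785 - 880) - 409)/2 = -(-95 - 409)/2 = -½*(-504) = 252)
c(L, S) = 9/(-5 + √(-3 + S) - L) (c(L, S) = 9/(-8 + ((3 + √(-3 + S)) - L)) = 9/(-8 + (3 + √(-3 + S) - L)) = 9/(-5 + √(-3 + S) - L))
-1027/√(182 + 1196) + c(46, 13)/t = -1027/√(182 + 1196) - 9/(5 + 46 - √(-3 + 13))/252 = -1027*√1378/1378 - 9/(5 + 46 - √10)*(1/252) = -79*√1378/106 - 9/(51 - √10)*(1/252) = -79*√1378/106 - 1/(28*(51 - √10))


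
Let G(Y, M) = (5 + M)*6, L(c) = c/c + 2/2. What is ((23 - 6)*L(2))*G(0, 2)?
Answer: 1428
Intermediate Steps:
L(c) = 2 (L(c) = 1 + 2*(½) = 1 + 1 = 2)
G(Y, M) = 30 + 6*M
((23 - 6)*L(2))*G(0, 2) = ((23 - 6)*2)*(30 + 6*2) = (17*2)*(30 + 12) = 34*42 = 1428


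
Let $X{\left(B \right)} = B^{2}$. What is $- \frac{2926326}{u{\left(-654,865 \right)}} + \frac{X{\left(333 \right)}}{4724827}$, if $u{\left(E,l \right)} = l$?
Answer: $- \frac{13826288176617}{4086975355} \approx -3383.0$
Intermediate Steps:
$- \frac{2926326}{u{\left(-654,865 \right)}} + \frac{X{\left(333 \right)}}{4724827} = - \frac{2926326}{865} + \frac{333^{2}}{4724827} = \left(-2926326\right) \frac{1}{865} + 110889 \cdot \frac{1}{4724827} = - \frac{2926326}{865} + \frac{110889}{4724827} = - \frac{13826288176617}{4086975355}$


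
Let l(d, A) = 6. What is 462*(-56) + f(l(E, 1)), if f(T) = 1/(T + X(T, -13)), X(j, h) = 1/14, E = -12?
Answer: -2199106/85 ≈ -25872.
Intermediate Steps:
X(j, h) = 1/14
f(T) = 1/(1/14 + T) (f(T) = 1/(T + 1/14) = 1/(1/14 + T))
462*(-56) + f(l(E, 1)) = 462*(-56) + 14/(1 + 14*6) = -25872 + 14/(1 + 84) = -25872 + 14/85 = -2199106/85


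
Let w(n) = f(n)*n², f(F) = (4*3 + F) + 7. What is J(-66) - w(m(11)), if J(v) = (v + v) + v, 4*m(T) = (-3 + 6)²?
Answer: -19557/64 ≈ -305.58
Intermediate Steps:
m(T) = 9/4 (m(T) = (-3 + 6)²/4 = (¼)*3² = (¼)*9 = 9/4)
J(v) = 3*v (J(v) = 2*v + v = 3*v)
f(F) = 19 + F (f(F) = (12 + F) + 7 = 19 + F)
w(n) = n²*(19 + n) (w(n) = (19 + n)*n² = n²*(19 + n))
J(-66) - w(m(11)) = 3*(-66) - (9/4)²*(19 + 9/4) = -198 - 81*85/(16*4) = -198 - 1*6885/64 = -198 - 6885/64 = -19557/64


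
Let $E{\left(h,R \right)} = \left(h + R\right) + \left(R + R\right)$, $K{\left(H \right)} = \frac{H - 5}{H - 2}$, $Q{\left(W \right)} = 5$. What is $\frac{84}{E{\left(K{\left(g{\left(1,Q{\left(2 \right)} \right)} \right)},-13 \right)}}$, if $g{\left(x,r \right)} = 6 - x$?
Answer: $- \frac{28}{13} \approx -2.1538$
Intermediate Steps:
$K{\left(H \right)} = \frac{-5 + H}{-2 + H}$
$E{\left(h,R \right)} = h + 3 R$ ($E{\left(h,R \right)} = \left(R + h\right) + 2 R = h + 3 R$)
$\frac{84}{E{\left(K{\left(g{\left(1,Q{\left(2 \right)} \right)} \right)},-13 \right)}} = \frac{84}{\frac{-5 + \left(6 - 1\right)}{-2 + \left(6 - 1\right)} + 3 \left(-13\right)} = \frac{84}{\frac{-5 + \left(6 - 1\right)}{-2 + \left(6 - 1\right)} - 39} = \frac{84}{\frac{-5 + 5}{-2 + 5} - 39} = \frac{84}{\frac{1}{3} \cdot 0 - 39} = \frac{84}{0 - 39} = \frac{84}{-39} = 84 \left(- \frac{1}{39}\right) = - \frac{28}{13}$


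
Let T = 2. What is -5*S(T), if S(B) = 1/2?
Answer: -5/2 ≈ -2.5000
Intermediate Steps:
S(B) = 1/2
-5*S(T) = -5*1/2 = -5/2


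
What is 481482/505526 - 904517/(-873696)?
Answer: 438962879207/220838022048 ≈ 1.9877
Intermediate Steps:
481482/505526 - 904517/(-873696) = 481482*(1/505526) - 904517*(-1/873696) = 240741/252763 + 904517/873696 = 438962879207/220838022048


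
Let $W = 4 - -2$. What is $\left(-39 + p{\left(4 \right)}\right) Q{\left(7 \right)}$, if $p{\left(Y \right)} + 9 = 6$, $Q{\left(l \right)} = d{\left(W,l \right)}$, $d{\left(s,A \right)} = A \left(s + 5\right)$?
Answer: $-3234$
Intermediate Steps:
$W = 6$ ($W = 4 + 2 = 6$)
$d{\left(s,A \right)} = A \left(5 + s\right)$
$Q{\left(l \right)} = 11 l$ ($Q{\left(l \right)} = l \left(5 + 6\right) = l 11 = 11 l$)
$p{\left(Y \right)} = -3$ ($p{\left(Y \right)} = -9 + 6 = -3$)
$\left(-39 + p{\left(4 \right)}\right) Q{\left(7 \right)} = \left(-39 - 3\right) 11 \cdot 7 = \left(-42\right) 77 = -3234$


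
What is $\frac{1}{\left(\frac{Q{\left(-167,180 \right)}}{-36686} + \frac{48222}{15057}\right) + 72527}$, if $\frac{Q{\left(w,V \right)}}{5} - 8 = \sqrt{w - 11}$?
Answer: $\frac{136609686266124621186}{9908328077153358392447363} + \frac{256703773235 i \sqrt{178}}{9908328077153358392447363} \approx 1.3787 \cdot 10^{-5} + 3.4565 \cdot 10^{-13} i$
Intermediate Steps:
$Q{\left(w,V \right)} = 40 + 5 \sqrt{-11 + w}$ ($Q{\left(w,V \right)} = 40 + 5 \sqrt{w - 11} = 40 + 5 \sqrt{-11 + w}$)
$\frac{1}{\left(\frac{Q{\left(-167,180 \right)}}{-36686} + \frac{48222}{15057}\right) + 72527} = \frac{1}{\left(\frac{40 + 5 \sqrt{-11 - 167}}{-36686} + \frac{48222}{15057}\right) + 72527} = \frac{1}{\left(\left(40 + 5 \sqrt{-178}\right) \left(- \frac{1}{36686}\right) + 48222 \cdot \frac{1}{15057}\right) + 72527} = \frac{1}{\left(\left(40 + 5 i \sqrt{178}\right) \left(- \frac{1}{36686}\right) + \frac{5358}{1673}\right) + 72527} = \frac{1}{\left(\left(- \frac{20}{18343} - \frac{5 i \sqrt{178}}{36686}\right) + \frac{5358}{1673}\right) + 72527} = \frac{1}{\left(\frac{98248334}{30687839} - \frac{5 i \sqrt{178}}{36686}\right) + 72527} = \frac{1}{\frac{2225795147487}{30687839} - \frac{5 i \sqrt{178}}{36686}}$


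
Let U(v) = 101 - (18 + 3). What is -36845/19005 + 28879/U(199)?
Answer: 109179559/304080 ≈ 359.05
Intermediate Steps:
U(v) = 80 (U(v) = 101 - 1*21 = 101 - 21 = 80)
-36845/19005 + 28879/U(199) = -36845/19005 + 28879/80 = -36845*1/19005 + 28879*(1/80) = -7369/3801 + 28879/80 = 109179559/304080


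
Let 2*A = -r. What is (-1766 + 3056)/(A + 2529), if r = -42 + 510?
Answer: 86/153 ≈ 0.56209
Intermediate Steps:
r = 468
A = -234 (A = (-1*468)/2 = (1/2)*(-468) = -234)
(-1766 + 3056)/(A + 2529) = (-1766 + 3056)/(-234 + 2529) = 1290/2295 = 1290*(1/2295) = 86/153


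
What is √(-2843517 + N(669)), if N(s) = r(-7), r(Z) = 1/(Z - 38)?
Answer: I*√639791330/15 ≈ 1686.3*I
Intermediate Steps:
r(Z) = 1/(-38 + Z)
N(s) = -1/45 (N(s) = 1/(-38 - 7) = 1/(-45) = -1/45)
√(-2843517 + N(669)) = √(-2843517 - 1/45) = √(-127958266/45) = I*√639791330/15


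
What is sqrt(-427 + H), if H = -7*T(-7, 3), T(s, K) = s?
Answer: 3*I*sqrt(42) ≈ 19.442*I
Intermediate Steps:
H = 49 (H = -7*(-7) = 49)
sqrt(-427 + H) = sqrt(-427 + 49) = sqrt(-378) = 3*I*sqrt(42)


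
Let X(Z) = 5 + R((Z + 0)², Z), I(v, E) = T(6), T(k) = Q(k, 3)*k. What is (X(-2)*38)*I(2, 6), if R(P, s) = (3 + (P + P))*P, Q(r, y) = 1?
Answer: 11172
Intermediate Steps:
T(k) = k (T(k) = 1*k = k)
R(P, s) = P*(3 + 2*P) (R(P, s) = (3 + 2*P)*P = P*(3 + 2*P))
I(v, E) = 6
X(Z) = 5 + Z²*(3 + 2*Z²) (X(Z) = 5 + (Z + 0)²*(3 + 2*(Z + 0)²) = 5 + Z²*(3 + 2*Z²))
(X(-2)*38)*I(2, 6) = ((5 + (-2)²*(3 + 2*(-2)²))*38)*6 = ((5 + 4*(3 + 2*4))*38)*6 = ((5 + 4*(3 + 8))*38)*6 = ((5 + 4*11)*38)*6 = ((5 + 44)*38)*6 = (49*38)*6 = 1862*6 = 11172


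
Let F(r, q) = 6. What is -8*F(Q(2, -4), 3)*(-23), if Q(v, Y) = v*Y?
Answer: 1104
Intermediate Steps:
Q(v, Y) = Y*v
-8*F(Q(2, -4), 3)*(-23) = -8*6*(-23) = -48*(-23) = 1104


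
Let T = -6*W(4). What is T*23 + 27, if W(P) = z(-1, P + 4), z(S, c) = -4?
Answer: 579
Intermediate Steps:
W(P) = -4
T = 24 (T = -6*(-4) = 24)
T*23 + 27 = 24*23 + 27 = 552 + 27 = 579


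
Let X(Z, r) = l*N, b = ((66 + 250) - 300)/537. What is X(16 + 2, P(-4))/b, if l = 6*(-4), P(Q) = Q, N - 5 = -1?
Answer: -3222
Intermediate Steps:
N = 4 (N = 5 - 1 = 4)
l = -24
b = 16/537 (b = (316 - 300)*(1/537) = 16*(1/537) = 16/537 ≈ 0.029795)
X(Z, r) = -96 (X(Z, r) = -24*4 = -96)
X(16 + 2, P(-4))/b = -96/16/537 = -96*537/16 = -3222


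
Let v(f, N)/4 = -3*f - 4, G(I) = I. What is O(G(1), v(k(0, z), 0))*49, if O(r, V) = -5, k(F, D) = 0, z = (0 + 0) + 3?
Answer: -245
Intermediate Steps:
z = 3 (z = 0 + 3 = 3)
v(f, N) = -16 - 12*f (v(f, N) = 4*(-3*f - 4) = 4*(-4 - 3*f) = -16 - 12*f)
O(G(1), v(k(0, z), 0))*49 = -5*49 = -245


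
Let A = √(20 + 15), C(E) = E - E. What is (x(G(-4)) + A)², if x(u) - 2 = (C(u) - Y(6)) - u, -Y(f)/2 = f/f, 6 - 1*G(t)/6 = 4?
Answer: (8 - √35)² ≈ 4.3427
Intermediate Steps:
G(t) = 12 (G(t) = 36 - 6*4 = 36 - 24 = 12)
C(E) = 0
Y(f) = -2 (Y(f) = -2*f/f = -2*1 = -2)
A = √35 ≈ 5.9161
x(u) = 4 - u (x(u) = 2 + ((0 - 1*(-2)) - u) = 2 + ((0 + 2) - u) = 2 + (2 - u) = 4 - u)
(x(G(-4)) + A)² = ((4 - 1*12) + √35)² = ((4 - 12) + √35)² = (-8 + √35)²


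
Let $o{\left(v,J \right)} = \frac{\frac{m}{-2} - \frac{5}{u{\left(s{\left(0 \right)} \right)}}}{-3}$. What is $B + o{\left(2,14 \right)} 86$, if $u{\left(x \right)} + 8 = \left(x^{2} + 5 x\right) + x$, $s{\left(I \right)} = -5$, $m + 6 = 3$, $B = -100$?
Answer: $- \frac{6007}{39} \approx -154.03$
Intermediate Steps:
$m = -3$ ($m = -6 + 3 = -3$)
$u{\left(x \right)} = -8 + x^{2} + 6 x$ ($u{\left(x \right)} = -8 + \left(\left(x^{2} + 5 x\right) + x\right) = -8 + \left(x^{2} + 6 x\right) = -8 + x^{2} + 6 x$)
$o{\left(v,J \right)} = - \frac{49}{78}$ ($o{\left(v,J \right)} = \frac{- \frac{3}{-2} - \frac{5}{-8 + \left(-5\right)^{2} + 6 \left(-5\right)}}{-3} = \left(\left(-3\right) \left(- \frac{1}{2}\right) - \frac{5}{-8 + 25 - 30}\right) \left(- \frac{1}{3}\right) = \left(\frac{3}{2} - \frac{5}{-13}\right) \left(- \frac{1}{3}\right) = \left(\frac{3}{2} - - \frac{5}{13}\right) \left(- \frac{1}{3}\right) = \left(\frac{3}{2} + \frac{5}{13}\right) \left(- \frac{1}{3}\right) = \frac{49}{26} \left(- \frac{1}{3}\right) = - \frac{49}{78}$)
$B + o{\left(2,14 \right)} 86 = -100 - \frac{2107}{39} = - \frac{6007}{39}$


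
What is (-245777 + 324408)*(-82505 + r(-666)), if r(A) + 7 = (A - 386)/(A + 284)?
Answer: -1239166844846/191 ≈ -6.4878e+9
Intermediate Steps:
r(A) = -7 + (-386 + A)/(284 + A) (r(A) = -7 + (A - 386)/(A + 284) = -7 + (-386 + A)/(284 + A))
(-245777 + 324408)*(-82505 + r(-666)) = (-245777 + 324408)*(-82505 + 2*(-1187 - 3*(-666))/(284 - 666)) = 78631*(-82505 + 2*(-1187 + 1998)/(-382)) = 78631*(-82505 + 2*(-1/382)*811) = 78631*(-82505 - 811/191) = 78631*(-15759266/191) = -1239166844846/191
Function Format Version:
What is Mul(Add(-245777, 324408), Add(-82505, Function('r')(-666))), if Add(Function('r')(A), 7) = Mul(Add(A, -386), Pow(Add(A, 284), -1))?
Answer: Rational(-1239166844846, 191) ≈ -6.4878e+9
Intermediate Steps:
Function('r')(A) = Add(-7, Mul(Pow(Add(284, A), -1), Add(-386, A))) (Function('r')(A) = Add(-7, Mul(Add(A, -386), Pow(Add(A, 284), -1))) = Add(-7, Mul(Add(-386, A), Pow(Add(284, A), -1))) = Add(-7, Mul(Pow(Add(284, A), -1), Add(-386, A))))
Mul(Add(-245777, 324408), Add(-82505, Function('r')(-666))) = Mul(Add(-245777, 324408), Add(-82505, Mul(2, Pow(Add(284, -666), -1), Add(-1187, Mul(-3, -666))))) = Mul(78631, Add(-82505, Mul(2, Pow(-382, -1), Add(-1187, 1998)))) = Mul(78631, Add(-82505, Mul(2, Rational(-1, 382), 811))) = Mul(78631, Add(-82505, Rational(-811, 191))) = Mul(78631, Rational(-15759266, 191)) = Rational(-1239166844846, 191)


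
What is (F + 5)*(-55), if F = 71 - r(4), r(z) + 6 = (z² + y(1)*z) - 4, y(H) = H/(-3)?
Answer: -11770/3 ≈ -3923.3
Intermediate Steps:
y(H) = -H/3 (y(H) = H*(-⅓) = -H/3)
r(z) = -10 + z² - z/3 (r(z) = -6 + ((z² + (-⅓*1)*z) - 4) = -6 + ((z² - z/3) - 4) = -6 + (-4 + z² - z/3) = -10 + z² - z/3)
F = 199/3 (F = 71 - (-10 + 4² - ⅓*4) = 71 - (-10 + 16 - 4/3) = 71 - 1*14/3 = 71 - 14/3 = 199/3 ≈ 66.333)
(F + 5)*(-55) = (199/3 + 5)*(-55) = (214/3)*(-55) = -11770/3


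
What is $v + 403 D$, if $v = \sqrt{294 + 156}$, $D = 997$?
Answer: $401791 + 15 \sqrt{2} \approx 4.0181 \cdot 10^{5}$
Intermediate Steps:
$v = 15 \sqrt{2}$ ($v = \sqrt{450} = 15 \sqrt{2} \approx 21.213$)
$v + 403 D = 15 \sqrt{2} + 403 \cdot 997 = 15 \sqrt{2} + 401791 = 401791 + 15 \sqrt{2}$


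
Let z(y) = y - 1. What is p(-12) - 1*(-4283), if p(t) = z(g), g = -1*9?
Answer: 4273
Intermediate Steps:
g = -9
z(y) = -1 + y
p(t) = -10 (p(t) = -1 - 9 = -10)
p(-12) - 1*(-4283) = -10 - 1*(-4283) = -10 + 4283 = 4273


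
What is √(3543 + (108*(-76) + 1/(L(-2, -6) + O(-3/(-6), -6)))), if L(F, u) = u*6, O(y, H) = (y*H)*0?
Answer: I*√167941/6 ≈ 68.301*I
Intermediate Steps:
O(y, H) = 0 (O(y, H) = (H*y)*0 = 0)
L(F, u) = 6*u
√(3543 + (108*(-76) + 1/(L(-2, -6) + O(-3/(-6), -6)))) = √(3543 + (108*(-76) + 1/(6*(-6) + 0))) = √(3543 + (-8208 + 1/(-36 + 0))) = √(3543 + (-8208 + 1/(-36))) = √(3543 + (-8208 - 1/36)) = √(3543 - 295489/36) = √(-167941/36) = I*√167941/6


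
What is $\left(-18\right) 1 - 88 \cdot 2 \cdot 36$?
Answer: $-6354$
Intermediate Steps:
$\left(-18\right) 1 - 88 \cdot 2 \cdot 36 = -18 - 6336 = -6354$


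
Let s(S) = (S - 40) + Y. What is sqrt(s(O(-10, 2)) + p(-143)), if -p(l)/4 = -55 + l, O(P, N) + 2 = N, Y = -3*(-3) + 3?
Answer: 2*sqrt(191) ≈ 27.641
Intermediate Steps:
Y = 12 (Y = 9 + 3 = 12)
O(P, N) = -2 + N
p(l) = 220 - 4*l (p(l) = -4*(-55 + l) = 220 - 4*l)
s(S) = -28 + S (s(S) = (S - 40) + 12 = (-40 + S) + 12 = -28 + S)
sqrt(s(O(-10, 2)) + p(-143)) = sqrt((-28 + (-2 + 2)) + (220 - 4*(-143))) = sqrt((-28 + 0) + (220 + 572)) = sqrt(-28 + 792) = sqrt(764) = 2*sqrt(191)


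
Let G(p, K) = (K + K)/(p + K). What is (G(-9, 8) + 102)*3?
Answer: 258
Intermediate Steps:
G(p, K) = 2*K/(K + p) (G(p, K) = (2*K)/(K + p) = 2*K/(K + p))
(G(-9, 8) + 102)*3 = (2*8/(8 - 9) + 102)*3 = (2*8/(-1) + 102)*3 = (2*8*(-1) + 102)*3 = (-16 + 102)*3 = 86*3 = 258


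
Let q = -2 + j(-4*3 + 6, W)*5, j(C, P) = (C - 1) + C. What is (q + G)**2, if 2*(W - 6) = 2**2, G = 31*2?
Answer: 25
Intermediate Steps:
G = 62
W = 8 (W = 6 + (1/2)*2**2 = 6 + (1/2)*4 = 6 + 2 = 8)
j(C, P) = -1 + 2*C (j(C, P) = (-1 + C) + C = -1 + 2*C)
q = -67 (q = -2 + (-1 + 2*(-4*3 + 6))*5 = -2 + (-1 + 2*(-12 + 6))*5 = -2 + (-1 + 2*(-6))*5 = -2 + (-1 - 12)*5 = -2 - 13*5 = -2 - 65 = -67)
(q + G)**2 = (-67 + 62)**2 = (-5)**2 = 25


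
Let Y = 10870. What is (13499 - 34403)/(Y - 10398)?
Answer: -2613/59 ≈ -44.288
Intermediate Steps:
(13499 - 34403)/(Y - 10398) = (13499 - 34403)/(10870 - 10398) = -20904/472 = -20904*1/472 = -2613/59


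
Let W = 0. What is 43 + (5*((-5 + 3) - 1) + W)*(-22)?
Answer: 373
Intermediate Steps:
43 + (5*((-5 + 3) - 1) + W)*(-22) = 43 + (5*((-5 + 3) - 1) + 0)*(-22) = 43 + (5*(-2 - 1) + 0)*(-22) = 43 + (5*(-3) + 0)*(-22) = 43 + (-15 + 0)*(-22) = 43 - 15*(-22) = 43 + 330 = 373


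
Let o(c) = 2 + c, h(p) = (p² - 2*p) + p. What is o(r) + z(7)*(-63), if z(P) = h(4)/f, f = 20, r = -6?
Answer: -209/5 ≈ -41.800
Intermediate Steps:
h(p) = p² - p
z(P) = ⅗ (z(P) = (4*(-1 + 4))/20 = (4*3)*(1/20) = 12*(1/20) = ⅗)
o(r) + z(7)*(-63) = (2 - 6) + (⅗)*(-63) = -4 - 189/5 = -209/5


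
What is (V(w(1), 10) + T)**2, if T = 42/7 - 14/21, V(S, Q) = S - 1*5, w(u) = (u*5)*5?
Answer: 5776/9 ≈ 641.78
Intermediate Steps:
w(u) = 25*u (w(u) = (5*u)*5 = 25*u)
V(S, Q) = -5 + S (V(S, Q) = S - 5 = -5 + S)
T = 16/3 (T = 42*(1/7) - 14*1/21 = 6 - 2/3 = 16/3 ≈ 5.3333)
(V(w(1), 10) + T)**2 = ((-5 + 25*1) + 16/3)**2 = ((-5 + 25) + 16/3)**2 = (20 + 16/3)**2 = (76/3)**2 = 5776/9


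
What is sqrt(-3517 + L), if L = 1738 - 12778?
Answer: I*sqrt(14557) ≈ 120.65*I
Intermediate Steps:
L = -11040
sqrt(-3517 + L) = sqrt(-3517 - 11040) = sqrt(-14557) = I*sqrt(14557)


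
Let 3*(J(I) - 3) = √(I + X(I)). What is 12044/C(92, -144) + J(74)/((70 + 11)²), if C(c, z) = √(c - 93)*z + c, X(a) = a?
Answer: 151458136/3991275 + 2*√37/19683 + 108396*I/1825 ≈ 37.948 + 59.395*I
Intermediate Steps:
C(c, z) = c + z*√(-93 + c) (C(c, z) = √(-93 + c)*z + c = z*√(-93 + c) + c = c + z*√(-93 + c))
J(I) = 3 + √2*√I/3 (J(I) = 3 + √(I + I)/3 = 3 + √(2*I)/3 = 3 + (√2*√I)/3 = 3 + √2*√I/3)
12044/C(92, -144) + J(74)/((70 + 11)²) = 12044/(92 - 144*√(-93 + 92)) + (3 + √2*√74/3)/((70 + 11)²) = 12044/(92 - 144*I) + (3 + 2*√37/3)/(81²) = 12044/(92 - 144*I) + (3 + 2*√37/3)/6561 = 12044*((92 + 144*I)/29200) + (3 + 2*√37/3)*(1/6561) = 3011*(92 + 144*I)/7300 + (1/2187 + 2*√37/19683) = 1/2187 + 2*√37/19683 + 3011*(92 + 144*I)/7300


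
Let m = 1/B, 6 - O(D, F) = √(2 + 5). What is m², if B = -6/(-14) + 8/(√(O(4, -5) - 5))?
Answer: 49*(-1 + √7)/(-56*I + 3*√(-1 + √7))² ≈ -0.025353 + 0.0035014*I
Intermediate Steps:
O(D, F) = 6 - √7 (O(D, F) = 6 - √(2 + 5) = 6 - √7)
B = 3/7 + 8/√(1 - √7) (B = -6/(-14) + 8/(√((6 - √7) - 5)) = -6*(-1/14) + 8/(√(1 - √7)) = 3/7 + 8/√(1 - √7) ≈ 0.42857 - 6.236*I)
m = 1/(3/7 - 8*I/√(-1 + √7)) ≈ 0.010969 + 0.1596*I
m² = (7*√(-1 + √7)/(-56*I + 3*√(-1 + √7)))² = 49*(-1 + √7)/(-56*I + 3*√(-1 + √7))²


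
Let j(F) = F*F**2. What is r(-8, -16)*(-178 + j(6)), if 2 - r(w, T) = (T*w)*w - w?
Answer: 38684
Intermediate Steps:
r(w, T) = 2 + w - T*w**2 (r(w, T) = 2 - ((T*w)*w - w) = 2 - (T*w**2 - w) = 2 - (-w + T*w**2) = 2 + (w - T*w**2) = 2 + w - T*w**2)
j(F) = F**3
r(-8, -16)*(-178 + j(6)) = (2 - 8 - 1*(-16)*(-8)**2)*(-178 + 6**3) = (2 - 8 - 1*(-16)*64)*(-178 + 216) = (2 - 8 + 1024)*38 = 1018*38 = 38684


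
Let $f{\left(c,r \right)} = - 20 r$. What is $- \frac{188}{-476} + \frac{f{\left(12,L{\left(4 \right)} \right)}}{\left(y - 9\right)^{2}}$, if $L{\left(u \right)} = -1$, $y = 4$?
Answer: $\frac{711}{595} \approx 1.195$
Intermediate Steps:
$- \frac{188}{-476} + \frac{f{\left(12,L{\left(4 \right)} \right)}}{\left(y - 9\right)^{2}} = - \frac{188}{-476} + \frac{\left(-20\right) \left(-1\right)}{\left(4 - 9\right)^{2}} = \left(-188\right) \left(- \frac{1}{476}\right) + \frac{20}{\left(-5\right)^{2}} = \frac{47}{119} + \frac{20}{25} = \frac{47}{119} + 20 \cdot \frac{1}{25} = \frac{47}{119} + \frac{4}{5} = \frac{711}{595}$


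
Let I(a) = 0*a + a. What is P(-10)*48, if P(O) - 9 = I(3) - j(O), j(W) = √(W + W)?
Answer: 576 - 96*I*√5 ≈ 576.0 - 214.66*I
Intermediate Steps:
I(a) = a (I(a) = 0 + a = a)
j(W) = √2*√W (j(W) = √(2*W) = √2*√W)
P(O) = 12 - √2*√O (P(O) = 9 + (3 - √2*√O) = 12 - √2*√O)
P(-10)*48 = (12 - √2*√(-10))*48 = (12 - √2*I*√10)*48 = (12 - 2*I*√5)*48 = 576 - 96*I*√5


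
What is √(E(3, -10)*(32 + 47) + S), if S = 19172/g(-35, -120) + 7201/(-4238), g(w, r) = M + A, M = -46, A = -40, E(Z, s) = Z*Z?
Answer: √16151994049542/182234 ≈ 22.054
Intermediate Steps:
E(Z, s) = Z²
g(w, r) = -86 (g(w, r) = -46 - 40 = -86)
S = -40935111/182234 (S = 19172/(-86) + 7201/(-4238) = 19172*(-1/86) + 7201*(-1/4238) = -9586/43 - 7201/4238 = -40935111/182234 ≈ -224.63)
√(E(3, -10)*(32 + 47) + S) = √(3²*(32 + 47) - 40935111/182234) = √(9*79 - 40935111/182234) = √(711 - 40935111/182234) = √(88633263/182234) = √16151994049542/182234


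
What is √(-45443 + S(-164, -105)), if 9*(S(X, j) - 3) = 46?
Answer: I*√408914/3 ≈ 213.15*I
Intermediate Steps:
S(X, j) = 73/9 (S(X, j) = 3 + (⅑)*46 = 3 + 46/9 = 73/9)
√(-45443 + S(-164, -105)) = √(-45443 + 73/9) = √(-408914/9) = I*√408914/3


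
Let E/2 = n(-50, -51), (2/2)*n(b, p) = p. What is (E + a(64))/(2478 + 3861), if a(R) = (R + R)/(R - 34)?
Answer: -1466/95085 ≈ -0.015418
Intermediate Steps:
n(b, p) = p
a(R) = 2*R/(-34 + R) (a(R) = (2*R)/(-34 + R) = 2*R/(-34 + R))
E = -102 (E = 2*(-51) = -102)
(E + a(64))/(2478 + 3861) = (-102 + 2*64/(-34 + 64))/(2478 + 3861) = (-102 + 2*64/30)/6339 = (-102 + 2*64*(1/30))*(1/6339) = (-102 + 64/15)*(1/6339) = -1466/15*1/6339 = -1466/95085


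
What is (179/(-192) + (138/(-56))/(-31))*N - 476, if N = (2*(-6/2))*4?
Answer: -790805/1736 ≈ -455.53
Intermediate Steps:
N = -24 (N = (2*(-6*½))*4 = (2*(-3))*4 = -6*4 = -24)
(179/(-192) + (138/(-56))/(-31))*N - 476 = (179/(-192) + (138/(-56))/(-31))*(-24) - 476 = (179*(-1/192) + (138*(-1/56))*(-1/31))*(-24) - 476 = (-179/192 - 69/28*(-1/31))*(-24) - 476 = (-179/192 + 69/868)*(-24) - 476 = -35531/41664*(-24) - 476 = 35531/1736 - 476 = -790805/1736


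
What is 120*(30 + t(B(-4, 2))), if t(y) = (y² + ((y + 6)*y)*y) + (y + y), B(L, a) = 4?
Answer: 25680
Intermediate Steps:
t(y) = y² + 2*y + y²*(6 + y) (t(y) = (y² + ((6 + y)*y)*y) + 2*y = (y² + (y*(6 + y))*y) + 2*y = (y² + y²*(6 + y)) + 2*y = y² + 2*y + y²*(6 + y))
120*(30 + t(B(-4, 2))) = 120*(30 + 4*(2 + 4² + 7*4)) = 120*(30 + 4*(2 + 16 + 28)) = 120*(30 + 4*46) = 120*(30 + 184) = 120*214 = 25680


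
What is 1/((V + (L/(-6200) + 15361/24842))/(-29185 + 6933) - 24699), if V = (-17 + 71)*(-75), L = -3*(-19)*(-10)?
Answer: -171363097040/4232465950129867 ≈ -4.0488e-5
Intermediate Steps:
L = -570 (L = 57*(-10) = -570)
V = -4050 (V = 54*(-75) = -4050)
1/((V + (L/(-6200) + 15361/24842))/(-29185 + 6933) - 24699) = 1/((-4050 + (-570/(-6200) + 15361/24842))/(-29185 + 6933) - 24699) = 1/((-4050 + (-570*(-1/6200) + 15361*(1/24842)))/(-22252) - 24699) = 1/((-4050 + (57/620 + 15361/24842))*(-1/22252) - 24699) = 1/((-4050 + 5469907/7701020)*(-1/22252) - 24699) = 1/(-31183661093/7701020*(-1/22252) - 24699) = 1/(31183661093/171363097040 - 24699) = 1/(-4232465950129867/171363097040) = -171363097040/4232465950129867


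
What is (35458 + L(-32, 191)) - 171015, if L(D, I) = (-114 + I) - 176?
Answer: -135656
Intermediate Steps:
L(D, I) = -290 + I
(35458 + L(-32, 191)) - 171015 = (35458 + (-290 + 191)) - 171015 = (35458 - 99) - 171015 = 35359 - 171015 = -135656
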